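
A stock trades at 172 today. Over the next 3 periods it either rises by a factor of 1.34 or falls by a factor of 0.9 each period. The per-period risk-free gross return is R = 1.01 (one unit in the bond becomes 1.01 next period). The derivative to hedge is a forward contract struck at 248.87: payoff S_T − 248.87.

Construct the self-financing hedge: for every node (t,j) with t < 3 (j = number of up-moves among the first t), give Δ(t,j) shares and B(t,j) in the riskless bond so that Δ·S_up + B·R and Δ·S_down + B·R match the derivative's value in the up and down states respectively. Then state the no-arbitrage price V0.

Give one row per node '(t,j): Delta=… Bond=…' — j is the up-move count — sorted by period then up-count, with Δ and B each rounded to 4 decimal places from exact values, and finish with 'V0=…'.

(0,0): Delta=1.0000 Bond=-241.5508
(1,0): Delta=1.0000 Bond=-243.9663
(1,1): Delta=1.0000 Bond=-243.9663
(2,0): Delta=1.0000 Bond=-246.4059
(2,1): Delta=1.0000 Bond=-246.4059
(2,2): Delta=1.0000 Bond=-246.4059
V0=-69.5508

Since d<R<u, set p* = (R−d)/(u−d) = 0.2500; price each node as the discounted p*-expectation of its children.
Payoff layer (t=3): V(3,0)=-123.4820, V(3,1)=-62.1812, V(3,2)=29.0889, V(3,3)=164.9799
  t=2,j=0: stock 139.3200 → up 186.6888 (V=-62.1812), down 125.3880 (V=-123.4820). Price -107.0859; hedge Δ=1.0000, bond B=-246.4059.
  t=2,j=1: stock 207.4320 → up 277.9589 (V=29.0889), down 186.6888 (V=-62.1812). Price -38.9739; hedge Δ=1.0000, bond B=-246.4059.
  t=2,j=2: stock 308.8432 → up 413.8499 (V=164.9799), down 277.9589 (V=29.0889). Price 62.4373; hedge Δ=1.0000, bond B=-246.4059.
  t=1,j=0: stock 154.8000 → up 207.4320 (V=-38.9739), down 139.3200 (V=-107.0859). Price -89.1663; hedge Δ=1.0000, bond B=-243.9663.
  t=1,j=1: stock 230.4800 → up 308.8432 (V=62.4373), down 207.4320 (V=-38.9739). Price -13.4863; hedge Δ=1.0000, bond B=-243.9663.
  t=0,j=0: stock 172.0000 → up 230.4800 (V=-13.4863), down 154.8000 (V=-89.1663). Price -69.5508; hedge Δ=1.0000, bond B=-241.5508.
Root portfolio cost Δ·172+B reproduces V0=-69.5508.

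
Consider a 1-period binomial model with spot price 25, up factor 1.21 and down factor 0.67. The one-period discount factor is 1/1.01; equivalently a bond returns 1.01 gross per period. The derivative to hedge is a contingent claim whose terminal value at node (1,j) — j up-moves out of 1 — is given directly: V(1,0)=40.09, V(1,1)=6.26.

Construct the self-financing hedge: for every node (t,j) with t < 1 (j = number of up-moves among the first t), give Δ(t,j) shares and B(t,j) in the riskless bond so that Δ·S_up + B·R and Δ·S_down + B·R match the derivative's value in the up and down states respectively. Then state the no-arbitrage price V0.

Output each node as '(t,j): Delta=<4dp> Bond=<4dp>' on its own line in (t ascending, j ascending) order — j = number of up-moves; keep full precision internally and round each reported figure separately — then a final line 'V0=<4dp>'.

Risk-neutral probability p* = (R−d)/(u−d) = (1.01−0.67)/(1.21−0.67) = 0.6296.
Payoff layer (t=1): V(1,0)=40.0900, V(1,1)=6.2600
  t=0,j=0: stock 25.0000 → up 30.2500 (V=6.2600), down 16.7500 (V=40.0900). Price 18.6036; hedge Δ=-2.5059, bond B=81.2517.
Each (Δ,B) replicates both successor values, so the strategy is self-financing and V0 is arbitrage-free.

(0,0): Delta=-2.5059 Bond=81.2517
V0=18.6036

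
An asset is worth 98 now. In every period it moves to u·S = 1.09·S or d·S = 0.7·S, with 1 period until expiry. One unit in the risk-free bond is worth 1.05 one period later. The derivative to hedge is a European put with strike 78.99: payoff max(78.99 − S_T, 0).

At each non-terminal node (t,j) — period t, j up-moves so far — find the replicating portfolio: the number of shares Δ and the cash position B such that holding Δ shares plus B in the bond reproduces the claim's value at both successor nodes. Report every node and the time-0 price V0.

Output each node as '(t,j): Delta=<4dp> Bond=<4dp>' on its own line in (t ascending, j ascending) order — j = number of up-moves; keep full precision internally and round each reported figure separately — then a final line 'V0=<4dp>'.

Risk-neutral probability p* = (R−d)/(u−d) = (1.05−0.7)/(1.09−0.7) = 0.8974.
At expiry t=1: V(1,0)=10.3900, V(1,1)=0.0000
Node (0,0) S=98.0000: V=(p*·0.0000+(1−p*)·10.3900)/1.05=1.0149; Δ=(0.0000−10.3900)/(106.8200−68.6000)=-0.2718; B=V−Δ·S=27.6559
The time-0 hedge costs 1.0149, which is the no-arbitrage price.

(0,0): Delta=-0.2718 Bond=27.6559
V0=1.0149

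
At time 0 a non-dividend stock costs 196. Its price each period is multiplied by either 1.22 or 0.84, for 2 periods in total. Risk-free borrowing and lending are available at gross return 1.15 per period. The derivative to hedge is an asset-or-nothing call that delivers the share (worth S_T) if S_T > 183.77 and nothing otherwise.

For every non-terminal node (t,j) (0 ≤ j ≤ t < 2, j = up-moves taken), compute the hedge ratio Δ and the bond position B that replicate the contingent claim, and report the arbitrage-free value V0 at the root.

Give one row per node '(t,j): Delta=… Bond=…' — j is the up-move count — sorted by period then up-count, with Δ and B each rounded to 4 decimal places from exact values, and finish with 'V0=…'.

Since d<R<u, set p* = (R−d)/(u−d) = 0.8158; price each node as the discounted p*-expectation of its children.
Terminal values V(2,·): V(2,0)=0.0000, V(2,1)=200.8608, V(2,2)=291.7264
Node (1,0) S=164.6400: V=(p*·200.8608+(1−p*)·0.0000)/1.15=142.4871; Δ=(200.8608−0.0000)/(200.8608−138.2976)=3.2105; B=V−Δ·S=-386.0940
Node (1,1) S=239.1200: V=(p*·291.7264+(1−p*)·200.8608)/1.15=239.1200; Δ=(291.7264−200.8608)/(291.7264−200.8608)=1.0000; B=V−Δ·S=0.0000
Node (0,0) S=196.0000: V=(p*·239.1200+(1−p*)·142.4871)/1.15=192.4515; Δ=(239.1200−142.4871)/(239.1200−164.6400)=1.2974; B=V−Δ·S=-61.8457
Check: Δ(0,0)·S0 + B(0,0) = 192.4515 = V0.

(0,0): Delta=1.2974 Bond=-61.8457
(1,0): Delta=3.2105 Bond=-386.0940
(1,1): Delta=1.0000 Bond=0.0000
V0=192.4515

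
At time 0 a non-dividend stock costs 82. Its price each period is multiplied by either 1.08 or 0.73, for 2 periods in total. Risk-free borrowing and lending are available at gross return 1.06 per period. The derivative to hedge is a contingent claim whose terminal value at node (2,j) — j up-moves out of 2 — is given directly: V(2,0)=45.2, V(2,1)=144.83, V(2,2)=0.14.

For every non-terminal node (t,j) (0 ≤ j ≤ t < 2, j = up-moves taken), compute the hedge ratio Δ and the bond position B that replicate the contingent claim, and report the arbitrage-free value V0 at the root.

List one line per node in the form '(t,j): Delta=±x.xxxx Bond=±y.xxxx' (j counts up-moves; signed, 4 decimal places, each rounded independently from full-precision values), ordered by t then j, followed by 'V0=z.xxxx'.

(0,0): Delta=-4.2972 Bond=366.5004
(1,0): Delta=4.7554 Bond=-153.3960
(1,1): Delta=-4.6680 Bond=421.3321
V0=14.1316

Risk-neutral probability p* = (R−d)/(u−d) = (1.06−0.73)/(1.08−0.73) = 0.9429.
Terminal payoffs: V(2,0)=45.2000, V(2,1)=144.8300, V(2,2)=0.1400
Node (1,0) S=59.8600: V=(p*·144.8300+(1−p*)·45.2000)/1.06=131.2612; Δ=(144.8300−45.2000)/(64.6488−43.6978)=4.7554; B=V−Δ·S=-153.3960
Node (1,1) S=88.5600: V=(p*·0.1400+(1−p*)·144.8300)/1.06=7.9321; Δ=(0.1400−144.8300)/(95.6448−64.6488)=-4.6680; B=V−Δ·S=421.3321
Node (0,0) S=82.0000: V=(p*·7.9321+(1−p*)·131.2612)/1.06=14.1316; Δ=(7.9321−131.2612)/(88.5600−59.8600)=-4.2972; B=V−Δ·S=366.5004
Self-financing check: at every node Δ·S+B equals the discounted successor values.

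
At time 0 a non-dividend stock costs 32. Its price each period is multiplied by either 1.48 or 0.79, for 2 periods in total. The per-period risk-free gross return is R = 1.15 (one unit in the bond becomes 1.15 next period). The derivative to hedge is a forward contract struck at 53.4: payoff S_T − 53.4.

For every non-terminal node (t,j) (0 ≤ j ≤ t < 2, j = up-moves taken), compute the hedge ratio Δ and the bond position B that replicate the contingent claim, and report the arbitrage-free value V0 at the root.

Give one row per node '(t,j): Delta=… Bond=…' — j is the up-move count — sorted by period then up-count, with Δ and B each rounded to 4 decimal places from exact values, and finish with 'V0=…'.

(0,0): Delta=1.0000 Bond=-40.3781
(1,0): Delta=1.0000 Bond=-46.4348
(1,1): Delta=1.0000 Bond=-46.4348
V0=-8.3781

Since d<R<u, set p* = (R−d)/(u−d) = 0.5217; price each node as the discounted p*-expectation of its children.
Payoff layer (t=2): V(2,0)=-33.4288, V(2,1)=-15.9856, V(2,2)=16.6928
Node (1,0) S=25.2800: V=(p*·-15.9856+(1−p*)·-33.4288)/1.15=-21.1548; Δ=(-15.9856−-33.4288)/(37.4144−19.9712)=1.0000; B=V−Δ·S=-46.4348
Node (1,1) S=47.3600: V=(p*·16.6928+(1−p*)·-15.9856)/1.15=0.9252; Δ=(16.6928−-15.9856)/(70.0928−37.4144)=1.0000; B=V−Δ·S=-46.4348
Node (0,0) S=32.0000: V=(p*·0.9252+(1−p*)·-21.1548)/1.15=-8.3781; Δ=(0.9252−-21.1548)/(47.3600−25.2800)=1.0000; B=V−Δ·S=-40.3781
Each (Δ,B) replicates both successor values, so the strategy is self-financing and V0 is arbitrage-free.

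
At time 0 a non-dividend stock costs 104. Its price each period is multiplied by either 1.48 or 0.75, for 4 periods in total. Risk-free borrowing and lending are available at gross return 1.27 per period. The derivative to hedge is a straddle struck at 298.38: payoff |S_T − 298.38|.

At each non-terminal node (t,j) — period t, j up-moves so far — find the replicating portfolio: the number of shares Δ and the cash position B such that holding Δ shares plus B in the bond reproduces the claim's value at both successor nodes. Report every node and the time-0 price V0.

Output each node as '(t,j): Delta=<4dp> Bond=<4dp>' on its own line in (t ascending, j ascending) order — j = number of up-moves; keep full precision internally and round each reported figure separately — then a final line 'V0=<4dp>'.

Risk-neutral probability p* = (R−d)/(u−d) = (1.27−0.75)/(1.48−0.75) = 0.7123.
Payoff layer (t=4): V(4,0)=265.4737, V(4,1)=233.4450, V(4,2)=170.2416, V(4,3)=45.5202, V(4,4)=200.5966
  t=3,j=0: stock 43.8750 → up 64.9350 (V=233.4450), down 32.9062 (V=265.4737). Price 191.0699; hedge Δ=-1.0000, bond B=234.9449.
  t=3,j=1: stock 86.5800 → up 128.1384 (V=170.2416), down 64.9350 (V=233.4450). Price 148.3649; hedge Δ=-1.0000, bond B=234.9449.
  t=3,j=2: stock 170.8512 → up 252.8598 (V=45.5202), down 128.1384 (V=170.2416). Price 64.0937; hedge Δ=-1.0000, bond B=234.9449.
  t=3,j=3: stock 337.1464 → up 498.9766 (V=200.5966), down 252.8598 (V=45.5202). Price 122.8233; hedge Δ=0.6301, bond B=-89.6101.
  t=2,j=0: stock 58.5000 → up 86.5800 (V=148.3649), down 43.8750 (V=191.0699). Price 126.4960; hedge Δ=-1.0000, bond B=184.9960.
  t=2,j=1: stock 115.4400 → up 170.8512 (V=64.0937), down 86.5800 (V=148.3649). Price 69.5560; hedge Δ=-1.0000, bond B=184.9960.
  t=2,j=2: stock 227.8016 → up 337.1464 (V=122.8233), down 170.8512 (V=64.0937). Price 83.4083; hedge Δ=0.3532, bond B=2.9567.
  t=1,j=0: stock 78.0000 → up 115.4400 (V=69.5560), down 58.5000 (V=126.4960). Price 67.6661; hedge Δ=-1.0000, bond B=145.6661.
  t=1,j=1: stock 153.9200 → up 227.8016 (V=83.4083), down 115.4400 (V=69.5560). Price 62.5381; hedge Δ=0.1233, bond B=43.5623.
  t=0,j=0: stock 104.0000 → up 153.9200 (V=62.5381), down 78.0000 (V=67.6661). Price 50.4041; hedge Δ=-0.0675, bond B=57.4289.
Self-financing check: at every node Δ·S+B equals the discounted successor values.

(0,0): Delta=-0.0675 Bond=57.4289
(1,0): Delta=-1.0000 Bond=145.6661
(1,1): Delta=0.1233 Bond=43.5623
(2,0): Delta=-1.0000 Bond=184.9960
(2,1): Delta=-1.0000 Bond=184.9960
(2,2): Delta=0.3532 Bond=2.9567
(3,0): Delta=-1.0000 Bond=234.9449
(3,1): Delta=-1.0000 Bond=234.9449
(3,2): Delta=-1.0000 Bond=234.9449
(3,3): Delta=0.6301 Bond=-89.6101
V0=50.4041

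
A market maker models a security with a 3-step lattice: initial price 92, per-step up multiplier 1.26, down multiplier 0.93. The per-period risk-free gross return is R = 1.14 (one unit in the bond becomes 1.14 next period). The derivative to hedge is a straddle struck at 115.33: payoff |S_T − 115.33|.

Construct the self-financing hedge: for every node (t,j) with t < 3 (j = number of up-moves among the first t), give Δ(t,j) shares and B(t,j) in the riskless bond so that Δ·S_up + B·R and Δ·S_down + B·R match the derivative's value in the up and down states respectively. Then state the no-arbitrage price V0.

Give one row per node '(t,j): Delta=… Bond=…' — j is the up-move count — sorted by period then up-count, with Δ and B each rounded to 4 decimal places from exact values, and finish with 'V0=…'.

The replicating-portfolio and risk-neutral prices coincide; use p* = (1.14−0.93)/(1.26−0.93) = 0.6364 for the latter.
Payoff layer (t=3): V(3,0)=41.3292, V(3,1)=15.0708, V(3,2)=20.5051, V(3,3)=68.7046
(2,0): S=79.5708. Δ = (V_up−V_dn)/(S_up−S_dn) = (15.0708−41.3292)/(100.2592−74.0008) = -1.0000. V = [p*·15.0708 + (1−p*)·41.3292]/1.14 = 21.5959. B = V − Δ·S = 101.1667.
(2,1): S=107.8056. Δ = (V_up−V_dn)/(S_up−S_dn) = (20.5051−15.0708)/(135.8351−100.2592) = 0.1528. V = [p*·20.5051 + (1−p*)·15.0708]/1.14 = 16.2535. B = V − Δ·S = -0.2140.
(2,2): S=146.0592. Δ = (V_up−V_dn)/(S_up−S_dn) = (68.7046−20.5051)/(184.0346−135.8351) = 1.0000. V = [p*·68.7046 + (1−p*)·20.5051]/1.14 = 44.8925. B = V − Δ·S = -101.1667.
(1,0): S=85.5600. Δ = (V_up−V_dn)/(S_up−S_dn) = (16.2535−21.5959)/(107.8056−79.5708) = -0.1892. V = [p*·16.2535 + (1−p*)·21.5959]/1.14 = 15.9615. B = V − Δ·S = 32.1506.
(1,1): S=115.9200. Δ = (V_up−V_dn)/(S_up−S_dn) = (44.8925−16.2535)/(146.0592−107.8056) = 0.7487. V = [p*·44.8925 + (1−p*)·16.2535]/1.14 = 30.2441. B = V − Δ·S = -56.5409.
(0,0): S=92.0000. Δ = (V_up−V_dn)/(S_up−S_dn) = (30.2441−15.9615)/(115.9200−85.5600) = 0.4704. V = [p*·30.2441 + (1−p*)·15.9615]/1.14 = 21.9741. B = V − Δ·S = -21.3065.
Check: Δ(0,0)·S0 + B(0,0) = 21.9741 = V0.

(0,0): Delta=0.4704 Bond=-21.3065
(1,0): Delta=-0.1892 Bond=32.1506
(1,1): Delta=0.7487 Bond=-56.5409
(2,0): Delta=-1.0000 Bond=101.1667
(2,1): Delta=0.1528 Bond=-0.2140
(2,2): Delta=1.0000 Bond=-101.1667
V0=21.9741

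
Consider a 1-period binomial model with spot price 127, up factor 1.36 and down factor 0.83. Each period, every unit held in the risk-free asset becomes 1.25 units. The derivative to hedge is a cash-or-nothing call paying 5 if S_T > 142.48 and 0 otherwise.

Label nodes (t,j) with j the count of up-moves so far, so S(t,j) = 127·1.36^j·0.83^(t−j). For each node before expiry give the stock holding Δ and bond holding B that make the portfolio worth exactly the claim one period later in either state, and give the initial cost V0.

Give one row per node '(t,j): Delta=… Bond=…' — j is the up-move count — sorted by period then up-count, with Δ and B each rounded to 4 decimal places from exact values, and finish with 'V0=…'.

Risk-neutral probability p* = (R−d)/(u−d) = (1.25−0.83)/(1.36−0.83) = 0.7925.
Payoff layer (t=1): V(1,0)=0.0000, V(1,1)=5.0000
  t=0,j=0: stock 127.0000 → up 172.7200 (V=5.0000), down 105.4100 (V=0.0000). Price 3.1698; hedge Δ=0.0743, bond B=-6.2642.
The time-0 hedge costs 3.1698, which is the no-arbitrage price.

(0,0): Delta=0.0743 Bond=-6.2642
V0=3.1698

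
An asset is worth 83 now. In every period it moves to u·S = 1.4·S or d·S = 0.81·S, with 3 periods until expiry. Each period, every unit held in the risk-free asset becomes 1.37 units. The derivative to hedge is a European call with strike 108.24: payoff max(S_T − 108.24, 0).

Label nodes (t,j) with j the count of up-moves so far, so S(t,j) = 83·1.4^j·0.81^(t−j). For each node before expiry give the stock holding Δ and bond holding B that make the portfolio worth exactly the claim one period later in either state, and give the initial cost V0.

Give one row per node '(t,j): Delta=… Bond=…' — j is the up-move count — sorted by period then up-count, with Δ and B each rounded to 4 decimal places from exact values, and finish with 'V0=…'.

No-arbitrage ⇒ martingale measure with p* = (R−d)/(u−d) = 0.9492.
Terminal values V(3,·): V(3,0)=0.0000, V(3,1)=0.0000, V(3,2)=23.5308, V(3,3)=119.5120
(2,0): S=54.4563. Δ = (V_up−V_dn)/(S_up−S_dn) = (0.0000−0.0000)/(76.2388−44.1096) = 0.0000. V = [p*·0.0000 + (1−p*)·0.0000]/1.37 = 0.0000. B = V − Δ·S = 0.0000.
(2,1): S=94.1220. Δ = (V_up−V_dn)/(S_up−S_dn) = (23.5308−0.0000)/(131.7708−76.2388) = 0.4237. V = [p*·23.5308 + (1−p*)·0.0000]/1.37 = 16.3024. B = V − Δ·S = -23.5803.
(2,2): S=162.6800. Δ = (V_up−V_dn)/(S_up−S_dn) = (119.5120−23.5308)/(227.7520−131.7708) = 1.0000. V = [p*·119.5120 + (1−p*)·23.5308]/1.37 = 83.6727. B = V − Δ·S = -79.0073.
(1,0): S=67.2300. Δ = (V_up−V_dn)/(S_up−S_dn) = (16.3024−0.0000)/(94.1220−54.4563) = 0.4110. V = [p*·16.3024 + (1−p*)·0.0000]/1.37 = 11.2945. B = V − Δ·S = -16.3367.
(1,1): S=116.2000. Δ = (V_up−V_dn)/(S_up−S_dn) = (83.6727−16.3024)/(162.6800−94.1220) = 0.9827. V = [p*·83.6727 + (1−p*)·16.3024]/1.37 = 58.5745. B = V − Δ·S = -55.6124.
(0,0): S=83.0000. Δ = (V_up−V_dn)/(S_up−S_dn) = (58.5745−11.2945)/(116.2000−67.2300) = 0.9655. V = [p*·58.5745 + (1−p*)·11.2945]/1.37 = 41.0003. B = V − Δ·S = -39.1353.
Each (Δ,B) replicates both successor values, so the strategy is self-financing and V0 is arbitrage-free.

(0,0): Delta=0.9655 Bond=-39.1353
(1,0): Delta=0.4110 Bond=-16.3367
(1,1): Delta=0.9827 Bond=-55.6124
(2,0): Delta=0.0000 Bond=0.0000
(2,1): Delta=0.4237 Bond=-23.5803
(2,2): Delta=1.0000 Bond=-79.0073
V0=41.0003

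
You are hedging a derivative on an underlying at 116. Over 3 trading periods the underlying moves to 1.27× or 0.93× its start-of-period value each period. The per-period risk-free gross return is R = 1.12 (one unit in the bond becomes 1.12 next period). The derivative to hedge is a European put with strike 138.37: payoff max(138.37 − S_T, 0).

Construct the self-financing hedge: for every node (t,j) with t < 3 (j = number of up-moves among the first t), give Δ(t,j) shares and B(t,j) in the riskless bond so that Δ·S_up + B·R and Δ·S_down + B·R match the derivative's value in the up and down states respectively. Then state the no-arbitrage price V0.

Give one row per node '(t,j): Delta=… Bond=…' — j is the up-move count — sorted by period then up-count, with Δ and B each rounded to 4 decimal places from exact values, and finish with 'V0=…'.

Since d<R<u, set p* = (R−d)/(u−d) = 0.5588; price each node as the discounted p*-expectation of its children.
Terminal payoffs: V(3,0)=45.0646, V(3,1)=10.9529, V(3,2)=0.0000, V(3,3)=0.0000
(2,0): S=100.3284. Δ = (V_up−V_dn)/(S_up−S_dn) = (10.9529−45.0646)/(127.4171−93.3054) = -1.0000. V = [p*·10.9529 + (1−p*)·45.0646]/1.12 = 23.2162. B = V − Δ·S = 123.5446.
(2,1): S=137.0076. Δ = (V_up−V_dn)/(S_up−S_dn) = (0.0000−10.9529)/(173.9997−127.4171) = -0.2351. V = [p*·0.0000 + (1−p*)·10.9529]/1.12 = 4.3144. B = V − Δ·S = 36.5289.
(2,2): S=187.0964. Δ = (V_up−V_dn)/(S_up−S_dn) = (0.0000−0.0000)/(237.6124−173.9997) = 0.0000. V = [p*·0.0000 + (1−p*)·0.0000]/1.12 = 0.0000. B = V − Δ·S = 0.0000.
(1,0): S=107.8800. Δ = (V_up−V_dn)/(S_up−S_dn) = (4.3144−23.2162)/(137.0076−100.3284) = -0.5153. V = [p*·4.3144 + (1−p*)·23.2162]/1.12 = 11.2977. B = V − Δ·S = 66.8913.
(1,1): S=147.3200. Δ = (V_up−V_dn)/(S_up−S_dn) = (0.0000−4.3144)/(187.0964−137.0076) = -0.0861. V = [p*·0.0000 + (1−p*)·4.3144]/1.12 = 1.6995. B = V − Δ·S = 14.3890.
(0,0): S=116.0000. Δ = (V_up−V_dn)/(S_up−S_dn) = (1.6995−11.2977)/(147.3200−107.8800) = -0.2434. V = [p*·1.6995 + (1−p*)·11.2977]/1.12 = 5.2982. B = V − Δ·S = 33.5284.
Self-financing check: at every node Δ·S+B equals the discounted successor values.

(0,0): Delta=-0.2434 Bond=33.5284
(1,0): Delta=-0.5153 Bond=66.8913
(1,1): Delta=-0.0861 Bond=14.3890
(2,0): Delta=-1.0000 Bond=123.5446
(2,1): Delta=-0.2351 Bond=36.5289
(2,2): Delta=0.0000 Bond=0.0000
V0=5.2982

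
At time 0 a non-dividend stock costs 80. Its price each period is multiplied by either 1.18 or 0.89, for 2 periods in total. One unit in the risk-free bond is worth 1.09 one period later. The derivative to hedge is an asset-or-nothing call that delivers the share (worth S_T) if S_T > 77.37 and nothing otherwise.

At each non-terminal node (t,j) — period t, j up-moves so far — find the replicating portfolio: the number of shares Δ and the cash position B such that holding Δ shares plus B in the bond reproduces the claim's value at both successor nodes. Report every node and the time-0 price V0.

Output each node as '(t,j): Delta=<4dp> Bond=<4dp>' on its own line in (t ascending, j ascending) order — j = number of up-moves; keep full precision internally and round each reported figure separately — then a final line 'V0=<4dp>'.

The replicating-portfolio and risk-neutral prices coincide; use p* = (1.09−0.89)/(1.18−0.89) = 0.6897 for the latter.
Payoff layer (t=2): V(2,0)=0.0000, V(2,1)=84.0160, V(2,2)=111.3920
  t=1,j=0: stock 71.2000 → up 84.0160 (V=84.0160), down 63.3680 (V=0.0000). Price 53.1579; hedge Δ=4.0690, bond B=-236.5525.
  t=1,j=1: stock 94.4000 → up 111.3920 (V=111.3920), down 84.0160 (V=84.0160). Price 94.4000; hedge Δ=1.0000, bond B=0.0000.
  t=0,j=0: stock 80.0000 → up 94.4000 (V=94.4000), down 71.2000 (V=53.1579). Price 74.8630; hedge Δ=1.7777, bond B=-67.3512.
Self-financing check: at every node Δ·S+B equals the discounted successor values.

(0,0): Delta=1.7777 Bond=-67.3512
(1,0): Delta=4.0690 Bond=-236.5525
(1,1): Delta=1.0000 Bond=0.0000
V0=74.8630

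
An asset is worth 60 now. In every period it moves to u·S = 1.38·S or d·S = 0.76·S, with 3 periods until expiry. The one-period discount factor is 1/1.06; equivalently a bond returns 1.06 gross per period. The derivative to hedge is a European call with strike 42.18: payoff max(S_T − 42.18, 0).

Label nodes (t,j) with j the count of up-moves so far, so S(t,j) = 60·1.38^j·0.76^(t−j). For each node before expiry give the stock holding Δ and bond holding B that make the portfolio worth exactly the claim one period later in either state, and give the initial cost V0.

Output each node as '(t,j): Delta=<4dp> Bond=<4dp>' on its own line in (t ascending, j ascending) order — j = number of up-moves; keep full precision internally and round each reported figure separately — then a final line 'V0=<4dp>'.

Under the risk-neutral measure, an up-move has probability p* = (R−d)/(u−d) = 0.4839 and values discount at R = 1.06.
Terminal values V(3,·): V(3,0)=0.0000, V(3,1)=5.6453, V(3,2)=44.6606, V(3,3)=115.5043
  t=2,j=0: stock 34.6560 → up 47.8253 (V=5.6453), down 26.3386 (V=0.0000). Price 2.5770; hedge Δ=0.2627, bond B=-6.5283.
  t=2,j=1: stock 62.9280 → up 86.8406 (V=44.6606), down 47.8253 (V=5.6453). Price 23.1355; hedge Δ=1.0000, bond B=-39.7925.
  t=2,j=2: stock 114.2640 → up 157.6843 (V=115.5043), down 86.8406 (V=44.6606). Price 74.4715; hedge Δ=1.0000, bond B=-39.7925.
  t=1,j=0: stock 45.6000 → up 62.9280 (V=23.1355), down 34.6560 (V=2.5770). Price 11.8157; hedge Δ=0.7272, bond B=-21.3433.
  t=1,j=1: stock 82.8000 → up 114.2640 (V=74.4715), down 62.9280 (V=23.1355). Price 45.2600; hedge Δ=1.0000, bond B=-37.5400.
  t=0,j=0: stock 60.0000 → up 82.8000 (V=45.2600), down 45.6000 (V=11.8157). Price 26.4136; hedge Δ=0.8990, bond B=-27.5287.
The time-0 hedge costs 26.4136, which is the no-arbitrage price.

(0,0): Delta=0.8990 Bond=-27.5287
(1,0): Delta=0.7272 Bond=-21.3433
(1,1): Delta=1.0000 Bond=-37.5400
(2,0): Delta=0.2627 Bond=-6.5283
(2,1): Delta=1.0000 Bond=-39.7925
(2,2): Delta=1.0000 Bond=-39.7925
V0=26.4136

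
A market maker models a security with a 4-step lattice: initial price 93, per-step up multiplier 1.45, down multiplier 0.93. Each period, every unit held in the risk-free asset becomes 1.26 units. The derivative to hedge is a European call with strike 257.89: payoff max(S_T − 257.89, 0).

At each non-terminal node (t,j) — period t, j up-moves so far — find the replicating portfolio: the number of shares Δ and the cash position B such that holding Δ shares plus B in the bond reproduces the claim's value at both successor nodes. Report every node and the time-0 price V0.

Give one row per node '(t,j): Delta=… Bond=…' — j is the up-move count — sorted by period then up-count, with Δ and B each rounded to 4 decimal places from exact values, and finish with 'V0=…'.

No-arbitrage ⇒ martingale measure with p* = (R−d)/(u−d) = 0.6346.
Terminal values V(4,·): V(4,0)=0.0000, V(4,1)=0.0000, V(4,2)=0.0000, V(4,3)=5.7856, V(4,4)=153.2171
Node (3,0) S=74.8052: V=(p*·0.0000+(1−p*)·0.0000)/1.26=0.0000; Δ=(0.0000−0.0000)/(108.4675−69.5688)=0.0000; B=V−Δ·S=0.0000
Node (3,1) S=116.6318: V=(p*·0.0000+(1−p*)·0.0000)/1.26=0.0000; Δ=(0.0000−0.0000)/(169.1161−108.4675)=0.0000; B=V−Δ·S=0.0000
Node (3,2) S=181.8452: V=(p*·5.7856+(1−p*)·0.0000)/1.26=2.9140; Δ=(5.7856−0.0000)/(263.6756−169.1161)=0.0612; B=V−Δ·S=-8.2121
Node (3,3) S=283.5221: V=(p*·153.2171+(1−p*)·5.7856)/1.26=78.8475; Δ=(153.2171−5.7856)/(411.1071−263.6756)=1.0000; B=V−Δ·S=-204.6746
Node (2,0) S=80.4357: V=(p*·0.0000+(1−p*)·0.0000)/1.26=0.0000; Δ=(0.0000−0.0000)/(116.6318−74.8052)=0.0000; B=V−Δ·S=0.0000
Node (2,1) S=125.4105: V=(p*·2.9140+(1−p*)·0.0000)/1.26=1.4677; Δ=(2.9140−0.0000)/(181.8452−116.6318)=0.0447; B=V−Δ·S=-4.1361
Node (2,2) S=195.5325: V=(p*·78.8475+(1−p*)·2.9140)/1.26=40.5576; Δ=(78.8475−2.9140)/(283.5221−181.8452)=0.7468; B=V−Δ·S=-105.4684
Node (1,0) S=86.4900: V=(p*·1.4677+(1−p*)·0.0000)/1.26=0.7392; Δ=(1.4677−0.0000)/(125.4105−80.4357)=0.0326; B=V−Δ·S=-2.0832
Node (1,1) S=134.8500: V=(p*·40.5576+(1−p*)·1.4677)/1.26=20.8530; Δ=(40.5576−1.4677)/(195.5325−125.4105)=0.5575; B=V−Δ·S=-54.3200
Node (0,0) S=93.0000: V=(p*·20.8530+(1−p*)·0.7392)/1.26=10.7172; Δ=(20.8530−0.7392)/(134.8500−86.4900)=0.4159; B=V−Δ·S=-27.9631
Self-financing check: at every node Δ·S+B equals the discounted successor values.

(0,0): Delta=0.4159 Bond=-27.9631
(1,0): Delta=0.0326 Bond=-2.0832
(1,1): Delta=0.5575 Bond=-54.3200
(2,0): Delta=0.0000 Bond=0.0000
(2,1): Delta=0.0447 Bond=-4.1361
(2,2): Delta=0.7468 Bond=-105.4684
(3,0): Delta=0.0000 Bond=0.0000
(3,1): Delta=0.0000 Bond=0.0000
(3,2): Delta=0.0612 Bond=-8.2121
(3,3): Delta=1.0000 Bond=-204.6746
V0=10.7172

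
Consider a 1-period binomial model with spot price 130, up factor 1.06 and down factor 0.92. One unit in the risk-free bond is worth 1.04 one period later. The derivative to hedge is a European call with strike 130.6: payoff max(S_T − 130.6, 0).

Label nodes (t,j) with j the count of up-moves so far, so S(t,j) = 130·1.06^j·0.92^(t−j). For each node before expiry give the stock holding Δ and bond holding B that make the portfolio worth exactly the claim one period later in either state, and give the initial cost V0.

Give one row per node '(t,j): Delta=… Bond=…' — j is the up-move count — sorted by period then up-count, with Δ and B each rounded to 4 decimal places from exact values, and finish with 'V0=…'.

No-arbitrage ⇒ martingale measure with p* = (R−d)/(u−d) = 0.8571.
Payoff layer (t=1): V(1,0)=0.0000, V(1,1)=7.2000
Node (0,0) S=130.0000: V=(p*·7.2000+(1−p*)·0.0000)/1.04=5.9341; Δ=(7.2000−0.0000)/(137.8000−119.6000)=0.3956; B=V−Δ·S=-45.4945
Each (Δ,B) replicates both successor values, so the strategy is self-financing and V0 is arbitrage-free.

(0,0): Delta=0.3956 Bond=-45.4945
V0=5.9341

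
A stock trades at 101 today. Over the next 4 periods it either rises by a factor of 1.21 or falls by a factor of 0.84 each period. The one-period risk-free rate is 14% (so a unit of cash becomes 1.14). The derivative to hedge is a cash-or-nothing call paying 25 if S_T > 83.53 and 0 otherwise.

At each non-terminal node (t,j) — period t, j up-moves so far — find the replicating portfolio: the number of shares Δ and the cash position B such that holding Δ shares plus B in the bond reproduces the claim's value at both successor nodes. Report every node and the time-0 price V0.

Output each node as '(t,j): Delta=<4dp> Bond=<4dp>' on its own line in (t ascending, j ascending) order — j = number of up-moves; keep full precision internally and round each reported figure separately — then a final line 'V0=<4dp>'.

(0,0): Delta=0.0393 Bond=10.4874
(1,0): Delta=0.1880 Bond=-0.6596
(1,1): Delta=0.0152 Bond=14.8991
(2,0): Delta=0.6743 Bond=-35.4101
(2,1): Delta=0.1092 Bond=7.3350
(2,2): Delta=0.0000 Bond=19.2367
(3,0): Delta=0.0000 Bond=0.0000
(3,1): Delta=0.7836 Bond=-49.7866
(3,2): Delta=0.0000 Bond=21.9298
(3,3): Delta=0.0000 Bond=21.9298
V0=14.4580

Under the risk-neutral measure, an up-move has probability p* = (R−d)/(u−d) = 0.8108 and values discount at R = 1.14.
Terminal payoffs: V(4,0)=0.0000, V(4,1)=0.0000, V(4,2)=25.0000, V(4,3)=25.0000, V(4,4)=25.0000
(3,0): S=59.8631. Δ = (V_up−V_dn)/(S_up−S_dn) = (0.0000−0.0000)/(72.4344−50.2850) = 0.0000. V = [p*·0.0000 + (1−p*)·0.0000]/1.14 = 0.0000. B = V − Δ·S = 0.0000.
(3,1): S=86.2314. Δ = (V_up−V_dn)/(S_up−S_dn) = (25.0000−0.0000)/(104.3400−72.4344) = 0.7836. V = [p*·25.0000 + (1−p*)·0.0000]/1.14 = 17.7809. B = V − Δ·S = -49.7866.
(3,2): S=124.2142. Δ = (V_up−V_dn)/(S_up−S_dn) = (25.0000−25.0000)/(150.2992−104.3400) = 0.0000. V = [p*·25.0000 + (1−p*)·25.0000]/1.14 = 21.9298. B = V − Δ·S = 21.9298.
(3,3): S=178.9277. Δ = (V_up−V_dn)/(S_up−S_dn) = (25.0000−25.0000)/(216.5025−150.2992) = 0.0000. V = [p*·25.0000 + (1−p*)·25.0000]/1.14 = 21.9298. B = V − Δ·S = 21.9298.
(2,0): S=71.2656. Δ = (V_up−V_dn)/(S_up−S_dn) = (17.7809−0.0000)/(86.2314−59.8631) = 0.6743. V = [p*·17.7809 + (1−p*)·0.0000]/1.14 = 12.6465. B = V − Δ·S = -35.4101.
(2,1): S=102.6564. Δ = (V_up−V_dn)/(S_up−S_dn) = (21.9298−17.7809)/(124.2142−86.2314) = 0.1092. V = [p*·21.9298 + (1−p*)·17.7809]/1.14 = 18.5482. B = V − Δ·S = 7.3350.
(2,2): S=147.8741. Δ = (V_up−V_dn)/(S_up−S_dn) = (21.9298−21.9298)/(178.9277−124.2142) = 0.0000. V = [p*·21.9298 + (1−p*)·21.9298]/1.14 = 19.2367. B = V − Δ·S = 19.2367.
(1,0): S=84.8400. Δ = (V_up−V_dn)/(S_up−S_dn) = (18.5482−12.6465)/(102.6564−71.2656) = 0.1880. V = [p*·18.5482 + (1−p*)·12.6465]/1.14 = 15.2909. B = V − Δ·S = -0.6596.
(1,1): S=122.2100. Δ = (V_up−V_dn)/(S_up−S_dn) = (19.2367−18.5482)/(147.8741−102.6564) = 0.0152. V = [p*·19.2367 + (1−p*)·18.5482]/1.14 = 16.7600. B = V − Δ·S = 14.8991.
(0,0): S=101.0000. Δ = (V_up−V_dn)/(S_up−S_dn) = (16.7600−15.2909)/(122.2100−84.8400) = 0.0393. V = [p*·16.7600 + (1−p*)·15.2909]/1.14 = 14.4580. B = V − Δ·S = 10.4874.
Check: Δ(0,0)·S0 + B(0,0) = 14.4580 = V0.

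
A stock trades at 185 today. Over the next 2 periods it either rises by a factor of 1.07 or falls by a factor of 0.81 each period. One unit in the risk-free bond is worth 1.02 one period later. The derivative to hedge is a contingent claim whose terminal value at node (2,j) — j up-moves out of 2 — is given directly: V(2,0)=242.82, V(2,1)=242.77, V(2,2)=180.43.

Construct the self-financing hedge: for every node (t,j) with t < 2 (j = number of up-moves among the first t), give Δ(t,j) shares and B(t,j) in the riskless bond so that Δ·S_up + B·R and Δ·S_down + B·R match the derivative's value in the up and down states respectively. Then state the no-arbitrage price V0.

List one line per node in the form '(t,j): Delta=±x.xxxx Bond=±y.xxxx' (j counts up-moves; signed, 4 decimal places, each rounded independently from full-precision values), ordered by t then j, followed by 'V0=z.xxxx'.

The replicating-portfolio and risk-neutral prices coincide; use p* = (1.02−0.81)/(1.07−0.81) = 0.8077 for the latter.
At expiry t=2: V(2,0)=242.8200, V(2,1)=242.7700, V(2,2)=180.4300
(1,0): S=149.8500. Δ = (V_up−V_dn)/(S_up−S_dn) = (242.7700−242.8200)/(160.3395−121.3785) = -0.0013. V = [p*·242.7700 + (1−p*)·242.8200]/1.02 = 238.0192. B = V − Δ·S = 238.2115.
(1,1): S=197.9500. Δ = (V_up−V_dn)/(S_up−S_dn) = (180.4300−242.7700)/(211.8065−160.3395) = -1.2113. V = [p*·180.4300 + (1−p*)·242.7700]/1.02 = 188.6456. B = V − Δ·S = 428.4148.
(0,0): S=185.0000. Δ = (V_up−V_dn)/(S_up−S_dn) = (188.6456−238.0192)/(197.9500−149.8500) = -1.0265. V = [p*·188.6456 + (1−p*)·238.0192]/1.02 = 194.2554. B = V − Δ·S = 384.1542.
Check: Δ(0,0)·S0 + B(0,0) = 194.2554 = V0.

(0,0): Delta=-1.0265 Bond=384.1542
(1,0): Delta=-0.0013 Bond=238.2115
(1,1): Delta=-1.2113 Bond=428.4148
V0=194.2554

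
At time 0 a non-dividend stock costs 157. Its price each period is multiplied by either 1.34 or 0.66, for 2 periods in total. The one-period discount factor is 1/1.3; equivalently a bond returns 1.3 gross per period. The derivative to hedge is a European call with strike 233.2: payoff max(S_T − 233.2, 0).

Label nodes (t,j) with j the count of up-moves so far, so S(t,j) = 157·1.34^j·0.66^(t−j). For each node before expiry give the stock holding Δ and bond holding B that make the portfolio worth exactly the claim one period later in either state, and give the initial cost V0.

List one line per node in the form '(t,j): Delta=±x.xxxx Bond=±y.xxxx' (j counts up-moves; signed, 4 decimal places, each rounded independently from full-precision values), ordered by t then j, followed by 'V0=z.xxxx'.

(0,0): Delta=0.3303 Bond=-26.3288
(1,0): Delta=0.0000 Bond=0.0000
(1,1): Delta=0.3405 Bond=-36.3666
V0=25.5309

Risk-neutral probability p* = (R−d)/(u−d) = (1.3−0.66)/(1.34−0.66) = 0.9412.
At expiry t=2: V(2,0)=0.0000, V(2,1)=0.0000, V(2,2)=48.7092
  t=1,j=0: stock 103.6200 → up 138.8508 (V=0.0000), down 68.3892 (V=0.0000). Price 0.0000; hedge Δ=0.0000, bond B=0.0000.
  t=1,j=1: stock 210.3800 → up 281.9092 (V=48.7092), down 138.8508 (V=0.0000). Price 35.2646; hedge Δ=0.3405, bond B=-36.3666.
  t=0,j=0: stock 157.0000 → up 210.3800 (V=35.2646), down 103.6200 (V=0.0000). Price 25.5309; hedge Δ=0.3303, bond B=-26.3288.
Check: Δ(0,0)·S0 + B(0,0) = 25.5309 = V0.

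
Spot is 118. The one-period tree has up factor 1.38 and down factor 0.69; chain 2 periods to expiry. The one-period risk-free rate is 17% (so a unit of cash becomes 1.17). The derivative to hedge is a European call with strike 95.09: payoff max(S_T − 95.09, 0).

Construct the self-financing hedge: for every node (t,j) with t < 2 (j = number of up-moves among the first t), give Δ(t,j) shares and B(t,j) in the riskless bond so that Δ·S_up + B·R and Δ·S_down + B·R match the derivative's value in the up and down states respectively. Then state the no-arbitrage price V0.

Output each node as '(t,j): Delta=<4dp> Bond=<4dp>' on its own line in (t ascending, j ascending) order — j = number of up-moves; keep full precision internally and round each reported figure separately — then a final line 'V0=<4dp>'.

(0,0): Delta=0.8757 Bond=-52.1627
(1,0): Delta=0.3074 Bond=-14.7603
(1,1): Delta=1.0000 Bond=-81.2735
V0=51.1684

The replicating-portfolio and risk-neutral prices coincide; use p* = (1.17−0.69)/(1.38−0.69) = 0.6957 for the latter.
Terminal payoffs: V(2,0)=0.0000, V(2,1)=17.2696, V(2,2)=129.6292
Node (1,0) S=81.4200: V=(p*·17.2696+(1−p*)·0.0000)/1.17=10.2681; Δ=(17.2696−0.0000)/(112.3596−56.1798)=0.3074; B=V−Δ·S=-14.7603
Node (1,1) S=162.8400: V=(p*·129.6292+(1−p*)·17.2696)/1.17=81.5665; Δ=(129.6292−17.2696)/(224.7192−112.3596)=1.0000; B=V−Δ·S=-81.2735
Node (0,0) S=118.0000: V=(p*·81.5665+(1−p*)·10.2681)/1.17=51.1684; Δ=(81.5665−10.2681)/(162.8400−81.4200)=0.8757; B=V−Δ·S=-52.1627
Check: Δ(0,0)·S0 + B(0,0) = 51.1684 = V0.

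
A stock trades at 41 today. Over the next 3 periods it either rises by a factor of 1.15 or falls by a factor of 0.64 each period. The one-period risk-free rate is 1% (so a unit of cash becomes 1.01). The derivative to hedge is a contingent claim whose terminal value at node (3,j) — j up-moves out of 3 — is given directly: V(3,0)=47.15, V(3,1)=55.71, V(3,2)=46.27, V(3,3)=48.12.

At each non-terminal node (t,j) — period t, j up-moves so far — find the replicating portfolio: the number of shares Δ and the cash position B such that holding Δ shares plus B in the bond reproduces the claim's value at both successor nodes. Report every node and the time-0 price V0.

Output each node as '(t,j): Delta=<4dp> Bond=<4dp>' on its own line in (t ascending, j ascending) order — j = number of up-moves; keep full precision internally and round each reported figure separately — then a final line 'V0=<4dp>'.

(0,0): Delta=-0.1004 Bond=51.2311
(1,0): Delta=-0.3328 Bond=57.8431
(1,1): Delta=-0.0514 Bond=49.4354
(2,0): Delta=0.9994 Bond=36.0476
(2,1): Delta=-0.6134 Bond=66.8874
(2,2): Delta=0.0669 Bond=43.5133
V0=47.1152

The replicating-portfolio and risk-neutral prices coincide; use p* = (1.01−0.64)/(1.15−0.64) = 0.7255 for the latter.
At expiry t=3: V(3,0)=47.1500, V(3,1)=55.7100, V(3,2)=46.2700, V(3,3)=48.1200
(2,0): S=16.7936. Δ = (V_up−V_dn)/(S_up−S_dn) = (55.7100−47.1500)/(19.3126−10.7479) = 0.9994. V = [p*·55.7100 + (1−p*)·47.1500]/1.01 = 52.8319. B = V − Δ·S = 36.0476.
(2,1): S=30.1760. Δ = (V_up−V_dn)/(S_up−S_dn) = (46.2700−55.7100)/(34.7024−19.3126) = -0.6134. V = [p*·46.2700 + (1−p*)·55.7100]/1.01 = 48.3776. B = V − Δ·S = 66.8874.
(2,2): S=54.2225. Δ = (V_up−V_dn)/(S_up−S_dn) = (48.1200−46.2700)/(62.3559−34.7024) = 0.0669. V = [p*·48.1200 + (1−p*)·46.2700]/1.01 = 47.1407. B = V − Δ·S = 43.5133.
(1,0): S=26.2400. Δ = (V_up−V_dn)/(S_up−S_dn) = (48.3776−52.8319)/(30.1760−16.7936) = -0.3328. V = [p*·48.3776 + (1−p*)·52.8319]/1.01 = 49.1092. B = V − Δ·S = 57.8431.
(1,1): S=47.1500. Δ = (V_up−V_dn)/(S_up−S_dn) = (47.1407−48.3776)/(54.2225−30.1760) = -0.0514. V = [p*·47.1407 + (1−p*)·48.3776]/1.01 = 47.0102. B = V − Δ·S = 49.4354.
(0,0): S=41.0000. Δ = (V_up−V_dn)/(S_up−S_dn) = (47.0102−49.1092)/(47.1500−26.2400) = -0.1004. V = [p*·47.0102 + (1−p*)·49.1092]/1.01 = 47.1152. B = V − Δ·S = 51.2311.
Self-financing check: at every node Δ·S+B equals the discounted successor values.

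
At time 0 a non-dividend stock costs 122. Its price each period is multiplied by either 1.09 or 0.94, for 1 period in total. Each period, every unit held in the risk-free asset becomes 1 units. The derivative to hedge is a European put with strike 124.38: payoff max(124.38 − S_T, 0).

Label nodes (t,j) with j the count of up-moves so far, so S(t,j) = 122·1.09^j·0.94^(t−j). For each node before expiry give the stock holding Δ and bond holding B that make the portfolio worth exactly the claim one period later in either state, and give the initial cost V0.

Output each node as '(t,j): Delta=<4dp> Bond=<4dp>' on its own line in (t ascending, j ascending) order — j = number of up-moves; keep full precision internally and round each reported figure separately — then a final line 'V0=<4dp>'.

(0,0): Delta=-0.5301 Bond=70.4867
V0=5.8200

The replicating-portfolio and risk-neutral prices coincide; use p* = (1−0.94)/(1.09−0.94) = 0.4000 for the latter.
Terminal payoffs: V(1,0)=9.7000, V(1,1)=0.0000
Node (0,0) S=122.0000: V=(p*·0.0000+(1−p*)·9.7000)/1=5.8200; Δ=(0.0000−9.7000)/(132.9800−114.6800)=-0.5301; B=V−Δ·S=70.4867
Each (Δ,B) replicates both successor values, so the strategy is self-financing and V0 is arbitrage-free.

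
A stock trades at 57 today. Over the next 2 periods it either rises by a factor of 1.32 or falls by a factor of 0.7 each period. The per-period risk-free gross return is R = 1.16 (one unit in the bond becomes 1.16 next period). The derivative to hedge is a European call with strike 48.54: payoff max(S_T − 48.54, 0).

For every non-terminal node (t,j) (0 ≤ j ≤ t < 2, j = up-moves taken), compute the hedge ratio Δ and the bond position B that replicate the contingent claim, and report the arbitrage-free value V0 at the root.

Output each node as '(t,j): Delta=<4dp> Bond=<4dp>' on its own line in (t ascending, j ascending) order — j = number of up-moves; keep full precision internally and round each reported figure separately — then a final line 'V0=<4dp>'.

(0,0): Delta=0.8703 Bond=-27.6578
(1,0): Delta=0.1669 Bond=-4.0178
(1,1): Delta=1.0000 Bond=-41.8448
V0=21.9469

Since d<R<u, set p* = (R−d)/(u−d) = 0.7419; price each node as the discounted p*-expectation of its children.
At expiry t=2: V(2,0)=0.0000, V(2,1)=4.1280, V(2,2)=50.7768
(1,0): S=39.9000. Δ = (V_up−V_dn)/(S_up−S_dn) = (4.1280−0.0000)/(52.6680−27.9300) = 0.1669. V = [p*·4.1280 + (1−p*)·0.0000]/1.16 = 2.6403. B = V − Δ·S = -4.0178.
(1,1): S=75.2400. Δ = (V_up−V_dn)/(S_up−S_dn) = (50.7768−4.1280)/(99.3168−52.6680) = 1.0000. V = [p*·50.7768 + (1−p*)·4.1280]/1.16 = 33.3952. B = V − Δ·S = -41.8448.
(0,0): S=57.0000. Δ = (V_up−V_dn)/(S_up−S_dn) = (33.3952−2.6403)/(75.2400−39.9000) = 0.8703. V = [p*·33.3952 + (1−p*)·2.6403]/1.16 = 21.9469. B = V − Δ·S = -27.6578.
The time-0 hedge costs 21.9469, which is the no-arbitrage price.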